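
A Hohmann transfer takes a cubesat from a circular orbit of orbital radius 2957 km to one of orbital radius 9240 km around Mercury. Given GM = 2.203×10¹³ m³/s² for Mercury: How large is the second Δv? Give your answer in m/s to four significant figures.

Δv ≈ 468.9 m/s

r₁ = 2957 km = 2.957×10⁶ m.
r₂ = 9240 km = 9.240×10⁶ m.
Transfer ellipse a_t = (r₁ + r₂)/2 = 6.098×10⁶ m.
At r₁: circular v_c1 = √(μ/r₁) = 2729 m/s; transfer-periherm v_p = √[μ(2/r₁ − 1/a_t)] = 3360 m/s.
At r₂: circular v_c2 = √(μ/r₂) = 1544 m/s; transfer-apoherm v_a = √[μ(2/r₂ − 1/a_t)] = 1075 m/s.
Δv₂ = v_c2 − v_a = 468.9 m/s.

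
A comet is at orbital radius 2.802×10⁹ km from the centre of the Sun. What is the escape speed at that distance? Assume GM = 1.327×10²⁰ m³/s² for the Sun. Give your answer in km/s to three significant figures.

r = 2.802×10⁹ km = 2.802×10¹² m.
Escape speed v_esc = √(2μ/r) = √(2 × 1.327×10²⁰ / 2.802×10¹²) = √(9.472×10⁷) = 9732 m/s.
= 9.732 km/s.

v_esc ≈ 9.73 km/s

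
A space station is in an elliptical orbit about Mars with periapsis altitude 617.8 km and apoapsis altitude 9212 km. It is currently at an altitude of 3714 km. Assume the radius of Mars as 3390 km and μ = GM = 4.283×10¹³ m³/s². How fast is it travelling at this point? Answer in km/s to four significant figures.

v ≈ 2.627 km/s

r_p = 3390 + 617.8 = 4007.8 km = 4.0078×10⁶ m.
r_a = 3390 + 9212 = 12602 km = 1.2602×10⁷ m.
r = 3390 + 3714 = 7104.0 km = 7.104×10⁶ m.
Semi-major axis a = (r_p + r_a)/2 = 8304.9 km = 8.305×10⁶ m.
Vis-viva: v² = μ(2/r − 1/a) = 4.283×10¹³ × (2.815×10⁻⁷ − 1.204×10⁻⁷) = 6.901×10⁶ m²/s².
v = 2627 m/s = 2.627 km/s.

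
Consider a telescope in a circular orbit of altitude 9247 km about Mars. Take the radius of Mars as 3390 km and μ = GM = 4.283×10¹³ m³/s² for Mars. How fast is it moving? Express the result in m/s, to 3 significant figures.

v ≈ 1840 m/s

r = 3390 + 9247 = 12637 km = 1.2637×10⁷ m.
For a circular orbit v = √(μ/r) = √(4.283×10¹³ / 1.264×10⁷) = √(3.389×10⁶) = 1841 m/s.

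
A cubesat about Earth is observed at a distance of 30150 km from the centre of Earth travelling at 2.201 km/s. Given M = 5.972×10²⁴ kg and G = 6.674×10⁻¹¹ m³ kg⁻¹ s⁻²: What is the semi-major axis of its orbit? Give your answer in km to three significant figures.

μ = GM = 6.674×10⁻¹¹ × 5.972×10²⁴ = 3.986×10¹⁴ m³/s².
r = 3.015×10⁷ m.
Specific orbital energy ε = v²/2 − μ/r = (2201)²/2 − 3.986×10¹⁴/3.015×10⁷ = -1.080×10⁷ J/kg.
Since ε = −μ/(2a), a = −μ/(2ε) = 1.846×10⁷ m = 18457 km.

a ≈ 18500 km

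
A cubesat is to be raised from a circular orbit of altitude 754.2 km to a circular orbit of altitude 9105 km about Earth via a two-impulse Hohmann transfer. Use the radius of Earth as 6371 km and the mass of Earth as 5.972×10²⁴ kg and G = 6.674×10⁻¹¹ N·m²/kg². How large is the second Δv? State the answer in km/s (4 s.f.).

Δv ≈ 1.045 km/s

μ = GM = 6.674×10⁻¹¹ × 5.972×10²⁴ = 3.986×10¹⁴ m³/s².
r₁ = 6371 + 754.2 = 7125.2 km = 7.1252×10⁶ m.
r₂ = 6371 + 9105 = 15476 km = 1.5476×10⁷ m.
Transfer ellipse a_t = (r₁ + r₂)/2 = 1.130×10⁷ m.
At r₁: circular v_c1 = √(μ/r₁) = 7479 m/s; transfer-perigee v_p = √[μ(2/r₁ − 1/a_t)] = 8753 m/s.
At r₂: circular v_c2 = √(μ/r₂) = 5075 m/s; transfer-apogee v_a = √[μ(2/r₂ − 1/a_t)] = 4030 m/s.
Δv₂ = v_c2 − v_a = 1045 m/s.
= 1.045 km/s.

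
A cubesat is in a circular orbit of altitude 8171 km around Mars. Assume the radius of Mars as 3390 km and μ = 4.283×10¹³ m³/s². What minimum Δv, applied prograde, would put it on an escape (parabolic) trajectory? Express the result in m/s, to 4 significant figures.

Δv ≈ 797.3 m/s

r = 3390 + 8171 = 11561 km = 1.1561×10⁷ m.
Circular speed v_c = √(μ/r) = 1925 m/s.
Escape speed v_esc = √(2μ/r) = √2 × v_c = 2722 m/s.
Δv = v_esc − v_c = 797.3 m/s.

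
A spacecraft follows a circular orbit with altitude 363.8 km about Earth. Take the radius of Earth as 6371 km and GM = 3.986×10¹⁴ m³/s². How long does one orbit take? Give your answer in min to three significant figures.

r = 6371 + 363.8 = 6734.8 km = 6.7348×10⁶ m.
Kepler's third law: T = 2π√(r³/μ) = 2π√((6.735×10⁶)³ / 3.986×10¹⁴).
r³/μ = 7.664×10⁵ s², so T = 2π × 8.754×10² = 5.500×10³ s.
Converting: 5.500×10³ s ÷ 60.00 = 91.67 min.

T ≈ 91.7 min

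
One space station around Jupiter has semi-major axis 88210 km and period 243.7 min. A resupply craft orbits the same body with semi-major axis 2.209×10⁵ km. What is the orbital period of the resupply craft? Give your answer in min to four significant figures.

Kepler's third law: T² ∝ a³, so T₂ = T₁ (a₂/a₁)^(3/2).
a₂/a₁ = 2.504, (a₂/a₁)^(3/2) = 3.963.
T₂ = 243.7 × 3.963 = 965.8 min.

T₂ ≈ 965.8 min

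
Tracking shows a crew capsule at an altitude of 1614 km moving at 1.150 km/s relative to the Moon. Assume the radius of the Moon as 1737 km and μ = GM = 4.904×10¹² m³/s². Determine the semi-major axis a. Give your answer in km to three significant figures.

r = 1737 + 1614 = 3351.0 km = 3.351×10⁶ m.
Vis-viva rearranged: 1/a = 2/r − v²/μ = 5.968×10⁻⁷ − 2.697×10⁻⁷ = 3.272×10⁻⁷ m⁻¹.
a = 3.057×10⁶ m = 3056.6 km.

a ≈ 3060 km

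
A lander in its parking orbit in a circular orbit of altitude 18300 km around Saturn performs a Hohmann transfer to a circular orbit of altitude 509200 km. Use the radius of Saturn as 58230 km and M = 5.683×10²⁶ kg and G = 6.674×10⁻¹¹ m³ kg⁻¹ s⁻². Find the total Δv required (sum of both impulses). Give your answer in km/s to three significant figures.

Δv_total ≈ 11.5 km/s

μ = GM = 6.674×10⁻¹¹ × 5.683×10²⁶ = 3.793×10¹⁶ m³/s².
r₁ = 58230 + 18300 = 76530 km = 7.6530×10⁷ m.
r₂ = 58230 + 509200 = 567430 km = 5.6743×10⁸ m.
Transfer ellipse a_t = (r₁ + r₂)/2 = 3.220×10⁸ m.
At r₁: circular v_c1 = √(μ/r₁) = 22260 m/s; transfer-perikrone v_p = √[μ(2/r₁ − 1/a_t)] = 29550 m/s.
Δv₁ = v_p − v_c1 = 7291 m/s.
At r₂: circular v_c2 = √(μ/r₂) = 8176 m/s; transfer-apokrone v_a = √[μ(2/r₂ − 1/a_t)] = 3986 m/s.
Δv₂ = v_c2 − v_a = 4190 m/s.
Total Δv = Δv₁ + Δv₂ = 11480 m/s = 11.48 km/s.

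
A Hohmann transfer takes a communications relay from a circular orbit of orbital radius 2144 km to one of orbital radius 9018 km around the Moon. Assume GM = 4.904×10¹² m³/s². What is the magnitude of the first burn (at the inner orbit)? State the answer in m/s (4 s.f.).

Δv ≈ 410.1 m/s

r₁ = 2144 km = 2.144×10⁶ m.
r₂ = 9018 km = 9.018×10⁶ m.
Transfer ellipse a_t = (r₁ + r₂)/2 = 5.581×10⁶ m.
At r₁: circular v_c1 = √(μ/r₁) = 1512 m/s; transfer-perilune v_p = √[μ(2/r₁ − 1/a_t)] = 1922 m/s.
Δv₁ = v_p − v_c1 = 410.1 m/s.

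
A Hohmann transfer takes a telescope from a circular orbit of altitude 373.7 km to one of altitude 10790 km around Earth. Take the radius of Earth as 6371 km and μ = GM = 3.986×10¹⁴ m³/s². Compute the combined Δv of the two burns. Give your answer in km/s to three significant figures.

r₁ = 6371 + 373.7 = 6744.7 km = 6.7447×10⁶ m.
r₂ = 6371 + 10790 = 17161 km = 1.7161×10⁷ m.
Transfer ellipse a_t = (r₁ + r₂)/2 = 1.195×10⁷ m.
At r₁: circular v_c1 = √(μ/r₁) = 7688 m/s; transfer-perigee v_p = √[μ(2/r₁ − 1/a_t)] = 9211 m/s.
Δv₁ = v_p − v_c1 = 1524 m/s.
At r₂: circular v_c2 = √(μ/r₂) = 4819 m/s; transfer-apogee v_a = √[μ(2/r₂ − 1/a_t)] = 3620 m/s.
Δv₂ = v_c2 − v_a = 1199 m/s.
Total Δv = Δv₁ + Δv₂ = 2723 m/s = 2.723 km/s.

Δv_total ≈ 2.72 km/s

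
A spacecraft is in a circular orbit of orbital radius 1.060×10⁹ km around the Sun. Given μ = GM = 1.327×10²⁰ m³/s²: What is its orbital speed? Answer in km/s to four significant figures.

r = 1.060×10⁹ km = 1.060×10¹² m.
For a circular orbit v = √(μ/r) = √(1.327×10²⁰ / 1.060×10¹²) = √(1.252×10⁸) = 11190 m/s.
That is 11.19 km/s.

v ≈ 11.19 km/s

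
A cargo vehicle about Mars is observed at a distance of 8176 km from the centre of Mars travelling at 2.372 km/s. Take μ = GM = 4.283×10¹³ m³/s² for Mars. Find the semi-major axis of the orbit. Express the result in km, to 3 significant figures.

a ≈ 8830 km

r = 8.176×10⁶ m.
Vis-viva rearranged: 1/a = 2/r − v²/μ = 2.446×10⁻⁷ − 1.314×10⁻⁷ = 1.133×10⁻⁷ m⁻¹.
a = 8.830×10⁶ m = 8829.8 km.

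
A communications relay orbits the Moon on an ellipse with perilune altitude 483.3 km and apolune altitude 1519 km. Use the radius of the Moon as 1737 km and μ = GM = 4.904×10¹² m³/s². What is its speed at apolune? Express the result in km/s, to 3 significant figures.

v ≈ 1.11 km/s

r_p = 1737 + 483.3 = 2220.3 km = 2.2203×10⁶ m.
r_a = 1737 + 1519 = 3256.0 km = 3.2560×10⁶ m.
Semi-major axis a = (r_p + r_a)/2 = 2738.2 km = 2.738×10⁶ m.
Vis-viva: v² = μ(2/r − 1/a) = 4.904×10¹² × (6.143×10⁻⁷ − 3.652×10⁻⁷) = 1.221×10⁶ m²/s².
v = 1105 m/s = 1.105 km/s.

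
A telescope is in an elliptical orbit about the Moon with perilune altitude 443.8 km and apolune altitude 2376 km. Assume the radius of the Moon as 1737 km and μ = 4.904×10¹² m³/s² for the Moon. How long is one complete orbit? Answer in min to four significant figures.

T ≈ 264.0 min

r_p = 1737 + 443.8 = 2180.8 km = 2.1808×10⁶ m.
r_a = 1737 + 2376 = 4113.0 km = 4.1130×10⁶ m.
Semi-major axis a = (r_p + r_a)/2 = (2180.8 + 4113.0)/2 = 3146.9 km = 3.147×10⁶ m.
By Kepler's third law T = 2π√(a³/μ) = 2π × 2.521×10³ = 1.584×10⁴ s.
= 264.0 min.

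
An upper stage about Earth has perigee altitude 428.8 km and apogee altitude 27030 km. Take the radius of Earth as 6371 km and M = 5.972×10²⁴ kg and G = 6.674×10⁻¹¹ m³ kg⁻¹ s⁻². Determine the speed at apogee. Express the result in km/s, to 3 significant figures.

v ≈ 2.01 km/s

μ = GM = 6.674×10⁻¹¹ × 5.972×10²⁴ = 3.986×10¹⁴ m³/s².
r_p = 6371 + 428.8 = 6799.8 km = 6.7998×10⁶ m.
r_a = 6371 + 27030 = 33401 km = 3.3401×10⁷ m.
Semi-major axis a = (r_p + r_a)/2 = 20100 km = 2.010×10⁷ m.
Vis-viva: v² = μ(2/r − 1/a) = 3.986×10¹⁴ × (5.988×10⁻⁸ − 4.975×10⁻⁸) = 4.037×10⁶ m²/s².
v = 2009 m/s = 2.009 km/s.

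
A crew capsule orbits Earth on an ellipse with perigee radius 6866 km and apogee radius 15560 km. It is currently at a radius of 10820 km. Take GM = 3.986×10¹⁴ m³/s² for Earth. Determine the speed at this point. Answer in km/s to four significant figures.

v ≈ 6.175 km/s

Semi-major axis a = (r_p + r_a)/2 = 11213 km = 1.121×10⁷ m.
Vis-viva: v² = μ(2/r − 1/a) = 3.986×10¹⁴ × (1.848×10⁻⁷ − 8.918×10⁻⁸) = 3.813×10⁷ m²/s².
v = 6175 m/s = 6.175 km/s.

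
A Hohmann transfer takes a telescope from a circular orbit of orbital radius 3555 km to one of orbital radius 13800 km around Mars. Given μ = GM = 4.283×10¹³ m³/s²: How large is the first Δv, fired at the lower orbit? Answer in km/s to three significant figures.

Δv ≈ 0.906 km/s

r₁ = 3555 km = 3.555×10⁶ m.
r₂ = 13800 km = 1.380×10⁷ m.
Transfer ellipse a_t = (r₁ + r₂)/2 = 8.678×10⁶ m.
At r₁: circular v_c1 = √(μ/r₁) = 3471 m/s; transfer-periapsis v_p = √[μ(2/r₁ − 1/a_t)] = 4377 m/s.
Δv₁ = v_p − v_c1 = 906.2 m/s.
= 0.9062 km/s.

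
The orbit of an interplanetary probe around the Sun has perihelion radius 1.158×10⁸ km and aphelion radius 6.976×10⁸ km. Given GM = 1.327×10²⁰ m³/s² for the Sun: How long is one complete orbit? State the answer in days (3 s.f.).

T ≈ 1640 days

Semi-major axis a = (r_p + r_a)/2 = (1.1580×10⁸ + 6.9760×10⁸)/2 = 4.0670×10⁸ km = 4.067×10¹¹ m.
By Kepler's third law T = 2π√(a³/μ) = 2π × 2.252×10⁷ = 1.415×10⁸ s.
= 1637 days.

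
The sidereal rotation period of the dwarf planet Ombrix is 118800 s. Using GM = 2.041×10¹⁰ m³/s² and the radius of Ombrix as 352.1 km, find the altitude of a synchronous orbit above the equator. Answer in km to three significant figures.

h_sync ≈ 1590 km

A synchronous orbit has period T, so by Kepler's third law a = (μT²/4π²)^(1/3).
μT²/4π² = 2.041×10¹⁰ × (1.188×10⁵)² / 39.48 = 7.297×10¹⁸ m³.
a = 1.940×10⁶ m = 1939.6 km.
Altitude h = a − R = 1939.6 − 352.1 = 1587.5 km.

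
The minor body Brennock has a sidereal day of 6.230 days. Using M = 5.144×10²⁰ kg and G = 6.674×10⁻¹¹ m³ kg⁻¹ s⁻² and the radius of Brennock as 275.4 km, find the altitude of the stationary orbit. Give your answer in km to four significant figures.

μ = GM = 6.674×10⁻¹¹ × 5.144×10²⁰ = 3.433×10¹⁰ m³/s².
T = 6.230 days = 5.383×10⁵ s.
A synchronous orbit has period T, so by Kepler's third law a = (μT²/4π²)^(1/3).
μT²/4π² = 3.433×10¹⁰ × (5.383×10⁵)² / 39.48 = 2.520×10²⁰ m³.
a = 6.316×10⁶ m = 6316.0 km.
Altitude h = a − R = 6316.0 − 275.4 = 6040.6 km.

h_sync ≈ 6041 km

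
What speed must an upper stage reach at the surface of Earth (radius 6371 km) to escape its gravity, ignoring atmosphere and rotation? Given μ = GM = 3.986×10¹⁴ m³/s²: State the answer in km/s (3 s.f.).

r = R = 6.371×10⁶ m.
Escape speed v_esc = √(2μ/r) = √(2 × 3.986×10¹⁴ / 6.371×10⁶) = √(1.251×10⁸) = 11190 m/s.
= 11.19 km/s.

v_esc ≈ 11.2 km/s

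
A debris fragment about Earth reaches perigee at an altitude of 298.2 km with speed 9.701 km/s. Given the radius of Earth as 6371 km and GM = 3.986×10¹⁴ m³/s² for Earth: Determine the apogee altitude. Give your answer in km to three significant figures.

r_p = 6371 + 298.2 = 6669.2 km = 6.669×10⁶ m.
Specific energy ε = v²/2 − μ/r = -1.271×10⁷ J/kg, so a = −μ/(2ε) = 1.568×10⁷ m.
The apsides satisfy r_p + r_a = 2a, so the apogee radius is 2a − r_p = 2.469×10⁷ m = 24686 km.
Apogee altitude = 24686 − 6371 = 18315 km.

apogee altitude ≈ 18300 km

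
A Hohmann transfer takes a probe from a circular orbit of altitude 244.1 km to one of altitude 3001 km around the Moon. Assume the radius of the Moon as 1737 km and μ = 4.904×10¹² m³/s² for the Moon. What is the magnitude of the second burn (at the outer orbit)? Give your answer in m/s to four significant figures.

r₁ = 1737 + 244.1 = 1981.1 km = 1.9811×10⁶ m.
r₂ = 1737 + 3001 = 4738.0 km = 4.7380×10⁶ m.
Transfer ellipse a_t = (r₁ + r₂)/2 = 3.360×10⁶ m.
At r₁: circular v_c1 = √(μ/r₁) = 1573 m/s; transfer-perilune v_p = √[μ(2/r₁ − 1/a_t)] = 1868 m/s.
At r₂: circular v_c2 = √(μ/r₂) = 1017 m/s; transfer-apolune v_a = √[μ(2/r₂ − 1/a_t)] = 781.3 m/s.
Δv₂ = v_c2 − v_a = 236.1 m/s.

Δv ≈ 236.1 m/s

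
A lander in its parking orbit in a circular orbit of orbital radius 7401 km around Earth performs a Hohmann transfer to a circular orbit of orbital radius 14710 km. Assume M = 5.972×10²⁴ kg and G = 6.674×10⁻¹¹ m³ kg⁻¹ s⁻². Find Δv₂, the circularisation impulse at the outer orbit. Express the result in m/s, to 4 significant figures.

Δv ≈ 946.4 m/s

μ = GM = 6.674×10⁻¹¹ × 5.972×10²⁴ = 3.986×10¹⁴ m³/s².
r₁ = 7401 km = 7.401×10⁶ m.
r₂ = 14710 km = 1.471×10⁷ m.
Transfer ellipse a_t = (r₁ + r₂)/2 = 1.106×10⁷ m.
At r₁: circular v_c1 = √(μ/r₁) = 7339 m/s; transfer-perigee v_p = √[μ(2/r₁ − 1/a_t)] = 8465 m/s.
At r₂: circular v_c2 = √(μ/r₂) = 5205 m/s; transfer-apogee v_a = √[μ(2/r₂ − 1/a_t)] = 4259 m/s.
Δv₂ = v_c2 − v_a = 946.4 m/s.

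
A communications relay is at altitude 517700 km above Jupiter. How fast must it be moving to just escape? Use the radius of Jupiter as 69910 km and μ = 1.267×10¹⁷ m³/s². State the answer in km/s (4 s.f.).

v_esc ≈ 20.77 km/s

r = 69910 + 517700 = 587610 km = 5.8761×10⁸ m.
Escape speed v_esc = √(2μ/r) = √(2 × 1.267×10¹⁷ / 5.876×10⁸) = √(4.312×10⁸) = 20770 m/s.
= 20.77 km/s.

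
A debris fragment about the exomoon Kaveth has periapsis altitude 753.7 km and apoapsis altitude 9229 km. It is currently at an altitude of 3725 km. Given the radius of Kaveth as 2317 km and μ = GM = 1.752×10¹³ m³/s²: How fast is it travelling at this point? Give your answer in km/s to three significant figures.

r_p = 2317 + 753.7 = 3070.7 km = 3.0707×10⁶ m.
r_a = 2317 + 9229 = 11546 km = 1.1546×10⁷ m.
r = 2317 + 3725 = 6042.0 km = 6.042×10⁶ m.
Semi-major axis a = (r_p + r_a)/2 = 7308.4 km = 7.308×10⁶ m.
Vis-viva: v² = μ(2/r − 1/a) = 1.752×10¹³ × (3.310×10⁻⁷ − 1.368×10⁻⁷) = 3.402×10⁶ m²/s².
v = 1844 m/s = 1.844 km/s.

v ≈ 1.84 km/s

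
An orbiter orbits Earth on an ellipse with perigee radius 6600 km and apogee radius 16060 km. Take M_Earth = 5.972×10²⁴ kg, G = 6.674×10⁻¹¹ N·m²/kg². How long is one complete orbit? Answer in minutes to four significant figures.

T ≈ 200.0 minutes

μ = GM = 6.674×10⁻¹¹ × 5.972×10²⁴ = 3.986×10¹⁴ m³/s².
Semi-major axis a = (r_p + r_a)/2 = (6600.0 + 16060)/2 = 11330 km = 1.133×10⁷ m.
By Kepler's third law T = 2π√(a³/μ) = 2π × 1.910×10³ = 1.200×10⁴ s.
= 200.0 minutes.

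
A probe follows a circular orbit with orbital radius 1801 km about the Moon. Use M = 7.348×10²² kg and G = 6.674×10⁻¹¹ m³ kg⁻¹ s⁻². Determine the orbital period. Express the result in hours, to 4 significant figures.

μ = GM = 6.674×10⁻¹¹ × 7.348×10²² = 4.904×10¹² m³/s².
r = 1801 km = 1.801×10⁶ m.
Kepler's third law: T = 2π√(r³/μ) = 2π√((1.801×10⁶)³ / 4.904×10¹²).
r³/μ = 1.191×10⁶ s², so T = 2π × 1.091×10³ = 6.858×10³ s.
Converting: 6.858×10³ s ÷ 3600 = 1.905 hours.

T ≈ 1.905 hours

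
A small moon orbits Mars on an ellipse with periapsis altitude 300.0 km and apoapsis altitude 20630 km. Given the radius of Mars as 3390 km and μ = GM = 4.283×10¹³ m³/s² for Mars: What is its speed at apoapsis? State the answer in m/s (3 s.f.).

r_p = 3390 + 300.0 = 3690.0 km = 3.6900×10⁶ m.
r_a = 3390 + 20630 = 24020 km = 2.4020×10⁷ m.
Semi-major axis a = (r_p + r_a)/2 = 13855 km = 1.386×10⁷ m.
Vis-viva: v² = μ(2/r − 1/a) = 4.283×10¹³ × (8.326×10⁻⁸ − 7.218×10⁻⁸) = 4.749×10⁵ m²/s².
v = 689.1 m/s.

v ≈ 689 m/s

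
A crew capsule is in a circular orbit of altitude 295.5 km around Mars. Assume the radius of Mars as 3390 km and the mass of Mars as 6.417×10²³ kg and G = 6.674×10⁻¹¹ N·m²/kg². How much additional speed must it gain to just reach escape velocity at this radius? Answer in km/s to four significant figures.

μ = GM = 6.674×10⁻¹¹ × 6.417×10²³ = 4.283×10¹³ m³/s².
r = 3390 + 295.5 = 3685.5 km = 3.6855×10⁶ m.
Circular speed v_c = √(μ/r) = 3409 m/s.
Escape speed v_esc = √(2μ/r) = √2 × v_c = 4821 m/s.
Δv = v_esc − v_c = 1412 m/s = 1.412 km/s.

Δv ≈ 1.412 km/s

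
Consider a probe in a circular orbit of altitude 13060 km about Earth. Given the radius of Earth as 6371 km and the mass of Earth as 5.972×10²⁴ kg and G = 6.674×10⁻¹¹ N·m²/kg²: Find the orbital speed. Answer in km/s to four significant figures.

v ≈ 4.529 km/s

μ = GM = 6.674×10⁻¹¹ × 5.972×10²⁴ = 3.986×10¹⁴ m³/s².
r = 6371 + 13060 = 19431 km = 1.9431×10⁷ m.
For a circular orbit v = √(μ/r) = √(3.986×10¹⁴ / 1.943×10⁷) = √(2.051×10⁷) = 4529 m/s.
That is 4.529 km/s.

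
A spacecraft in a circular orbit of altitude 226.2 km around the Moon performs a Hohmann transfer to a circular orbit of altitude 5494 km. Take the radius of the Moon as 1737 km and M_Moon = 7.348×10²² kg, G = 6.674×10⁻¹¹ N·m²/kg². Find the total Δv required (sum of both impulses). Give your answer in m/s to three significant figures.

μ = GM = 6.674×10⁻¹¹ × 7.348×10²² = 4.904×10¹² m³/s².
r₁ = 1737 + 226.2 = 1963.2 km = 1.9632×10⁶ m.
r₂ = 1737 + 5494 = 7231.0 km = 7.2310×10⁶ m.
Transfer ellipse a_t = (r₁ + r₂)/2 = 4.597×10⁶ m.
At r₁: circular v_c1 = √(μ/r₁) = 1581 m/s; transfer-perilune v_p = √[μ(2/r₁ − 1/a_t)] = 1982 m/s.
Δv₁ = v_p − v_c1 = 401.7 m/s.
At r₂: circular v_c2 = √(μ/r₂) = 823.5 m/s; transfer-apolune v_a = √[μ(2/r₂ − 1/a_t)] = 538.2 m/s.
Δv₂ = v_c2 − v_a = 285.4 m/s.
Total Δv = Δv₁ + Δv₂ = 687.1 m/s.

Δv_total ≈ 687 m/s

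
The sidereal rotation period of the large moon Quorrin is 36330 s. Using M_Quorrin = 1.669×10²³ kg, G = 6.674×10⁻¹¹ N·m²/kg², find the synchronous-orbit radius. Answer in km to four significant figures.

μ = GM = 6.674×10⁻¹¹ × 1.669×10²³ = 1.114×10¹³ m³/s².
A synchronous orbit has period T, so by Kepler's third law a = (μT²/4π²)^(1/3).
μT²/4π² = 1.114×10¹³ × (3.633×10⁴)² / 39.48 = 3.724×10²⁰ m³.
a = 7.195×10⁶ m = 7194.6 km.

r_sync ≈ 7195 km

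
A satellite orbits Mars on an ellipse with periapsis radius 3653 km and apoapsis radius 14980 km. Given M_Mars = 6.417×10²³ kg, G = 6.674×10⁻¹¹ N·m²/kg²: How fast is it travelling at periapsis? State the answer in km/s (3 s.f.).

μ = GM = 6.674×10⁻¹¹ × 6.417×10²³ = 4.283×10¹³ m³/s².
Semi-major axis a = (r_p + r_a)/2 = 9316.5 km = 9.316×10⁶ m.
Vis-viva: v² = μ(2/r − 1/a) = 4.283×10¹³ × (5.475×10⁻⁷ − 1.073×10⁻⁷) = 1.885×10⁷ m²/s².
v = 4342 m/s = 4.342 km/s.

v ≈ 4.34 km/s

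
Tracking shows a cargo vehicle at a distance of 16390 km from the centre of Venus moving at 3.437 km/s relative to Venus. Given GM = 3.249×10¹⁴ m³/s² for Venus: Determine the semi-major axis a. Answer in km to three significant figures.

a ≈ 11700 km

r = 1.639×10⁷ m.
Vis-viva rearranged: 1/a = 2/r − v²/μ = 1.220×10⁻⁷ − 3.636×10⁻⁸ = 8.567×10⁻⁸ m⁻¹.
a = 1.167×10⁷ m = 11673 km.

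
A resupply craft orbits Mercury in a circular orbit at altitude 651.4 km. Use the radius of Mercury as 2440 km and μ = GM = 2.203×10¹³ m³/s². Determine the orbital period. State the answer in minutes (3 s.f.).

r = 2440 + 651.4 = 3091.4 km = 3.0914×10⁶ m.
Kepler's third law: T = 2π√(r³/μ) = 2π√((3.091×10⁶)³ / 2.203×10¹³).
r³/μ = 1.341×10⁶ s², so T = 2π × 1.158×10³ = 7.276×10³ s.
Converting: 7.276×10³ s ÷ 60.00 = 121.3 minutes.

T ≈ 121 minutes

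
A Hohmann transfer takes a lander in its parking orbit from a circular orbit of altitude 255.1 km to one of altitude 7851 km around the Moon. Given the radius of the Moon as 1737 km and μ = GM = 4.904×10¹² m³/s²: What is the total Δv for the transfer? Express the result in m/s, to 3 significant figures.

Δv_total ≈ 746 m/s

r₁ = 1737 + 255.1 = 1992.1 km = 1.9921×10⁶ m.
r₂ = 1737 + 7851 = 9588.0 km = 9.5880×10⁶ m.
Transfer ellipse a_t = (r₁ + r₂)/2 = 5.790×10⁶ m.
At r₁: circular v_c1 = √(μ/r₁) = 1569 m/s; transfer-perilune v_p = √[μ(2/r₁ − 1/a_t)] = 2019 m/s.
Δv₁ = v_p − v_c1 = 450.0 m/s.
At r₂: circular v_c2 = √(μ/r₂) = 715.2 m/s; transfer-apolune v_a = √[μ(2/r₂ − 1/a_t)] = 419.5 m/s.
Δv₂ = v_c2 − v_a = 295.7 m/s.
Total Δv = Δv₁ + Δv₂ = 745.7 m/s.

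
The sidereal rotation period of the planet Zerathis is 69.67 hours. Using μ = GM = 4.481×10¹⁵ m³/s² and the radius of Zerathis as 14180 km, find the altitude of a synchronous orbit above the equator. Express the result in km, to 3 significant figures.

T = 69.67 hours = 2.508×10⁵ s.
A synchronous orbit has period T, so by Kepler's third law a = (μT²/4π²)^(1/3).
μT²/4π² = 4.481×10¹⁵ × (2.508×10⁵)² / 39.48 = 7.140×10²⁴ m³.
a = 1.926×10⁸ m = 1.9256×10⁵ km.
Altitude h = a − R = 1.9256×10⁵ − 14180 = 1.7838×10⁵ km.

h_sync ≈ 1.78×10⁵ km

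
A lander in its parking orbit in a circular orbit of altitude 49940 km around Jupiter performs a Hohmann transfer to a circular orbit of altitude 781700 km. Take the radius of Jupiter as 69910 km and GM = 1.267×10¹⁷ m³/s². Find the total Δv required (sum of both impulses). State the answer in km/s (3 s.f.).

r₁ = 69910 + 49940 = 119850 km = 1.1985×10⁸ m.
r₂ = 69910 + 781700 = 851610 km = 8.5161×10⁸ m.
Transfer ellipse a_t = (r₁ + r₂)/2 = 4.857×10⁸ m.
At r₁: circular v_c1 = √(μ/r₁) = 32510 m/s; transfer-perijove v_p = √[μ(2/r₁ − 1/a_t)] = 43050 m/s.
Δv₁ = v_p − v_c1 = 10540 m/s.
At r₂: circular v_c2 = √(μ/r₂) = 12200 m/s; transfer-apojove v_a = √[μ(2/r₂ − 1/a_t)] = 6059 m/s.
Δv₂ = v_c2 − v_a = 6139 m/s.
Total Δv = Δv₁ + Δv₂ = 16680 m/s = 16.68 km/s.

Δv_total ≈ 16.7 km/s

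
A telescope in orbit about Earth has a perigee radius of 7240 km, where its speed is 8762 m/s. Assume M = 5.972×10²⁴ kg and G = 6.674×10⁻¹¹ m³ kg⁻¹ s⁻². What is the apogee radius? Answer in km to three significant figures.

μ = GM = 6.674×10⁻¹¹ × 5.972×10²⁴ = 3.986×10¹⁴ m³/s².
r_p = 7.240×10⁶ m.
Specific energy ε = v²/2 − μ/r = -1.666×10⁷ J/kg, so a = −μ/(2ε) = 1.196×10⁷ m.
The apsides satisfy r_p + r_a = 2a, so the apogee radius is 2a − r_p = 1.668×10⁷ m = 16677 km.

apogee radius ≈ 16700 km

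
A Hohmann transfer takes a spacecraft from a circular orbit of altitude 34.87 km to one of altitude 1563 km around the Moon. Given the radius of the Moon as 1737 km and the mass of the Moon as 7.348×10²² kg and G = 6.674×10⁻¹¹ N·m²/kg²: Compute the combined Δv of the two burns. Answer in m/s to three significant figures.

Δv_total ≈ 434 m/s

μ = GM = 6.674×10⁻¹¹ × 7.348×10²² = 4.904×10¹² m³/s².
r₁ = 1737 + 34.87 = 1771.9 km = 1.7719×10⁶ m.
r₂ = 1737 + 1563 = 3300.0 km = 3.3000×10⁶ m.
Transfer ellipse a_t = (r₁ + r₂)/2 = 2.536×10⁶ m.
At r₁: circular v_c1 = √(μ/r₁) = 1664 m/s; transfer-perilune v_p = √[μ(2/r₁ − 1/a_t)] = 1898 m/s.
Δv₁ = v_p − v_c1 = 234.1 m/s.
At r₂: circular v_c2 = √(μ/r₂) = 1219 m/s; transfer-apolune v_a = √[μ(2/r₂ − 1/a_t)] = 1019 m/s.
Δv₂ = v_c2 − v_a = 200.1 m/s.
Total Δv = Δv₁ + Δv₂ = 434.2 m/s.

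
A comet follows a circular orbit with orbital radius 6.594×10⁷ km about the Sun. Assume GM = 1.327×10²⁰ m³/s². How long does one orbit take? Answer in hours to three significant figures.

T ≈ 2570 hours

r = 6.594×10⁷ km = 6.594×10¹⁰ m.
Kepler's third law: T = 2π√(r³/μ) = 2π√((6.594×10¹⁰)³ / 1.327×10²⁰).
r³/μ = 2.161×10¹² s², so T = 2π × 1.470×10⁶ = 9.236×10⁶ s.
Converting: 9.236×10⁶ s ÷ 3600 = 2565 hours.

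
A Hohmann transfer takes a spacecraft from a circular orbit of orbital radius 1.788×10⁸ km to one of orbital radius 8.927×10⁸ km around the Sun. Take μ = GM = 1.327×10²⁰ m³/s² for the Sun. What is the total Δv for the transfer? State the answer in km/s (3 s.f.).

r₁ = 1.788×10⁸ km = 1.788×10¹¹ m.
r₂ = 8.927×10⁸ km = 8.927×10¹¹ m.
Transfer ellipse a_t = (r₁ + r₂)/2 = 5.358×10¹¹ m.
At r₁: circular v_c1 = √(μ/r₁) = 27240 m/s; transfer-perihelion v_p = √[μ(2/r₁ − 1/a_t)] = 35170 m/s.
Δv₁ = v_p − v_c1 = 7923 m/s.
At r₂: circular v_c2 = √(μ/r₂) = 12190 m/s; transfer-aphelion v_a = √[μ(2/r₂ − 1/a_t)] = 7043 m/s.
Δv₂ = v_c2 − v_a = 5149 m/s.
Total Δv = Δv₁ + Δv₂ = 13070 m/s = 13.07 km/s.

Δv_total ≈ 13.1 km/s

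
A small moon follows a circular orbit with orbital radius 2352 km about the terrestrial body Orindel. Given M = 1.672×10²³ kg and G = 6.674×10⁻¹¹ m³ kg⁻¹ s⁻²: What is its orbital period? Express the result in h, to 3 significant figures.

T ≈ 1.88 h

μ = GM = 6.674×10⁻¹¹ × 1.672×10²³ = 1.116×10¹³ m³/s².
r = 2352 km = 2.352×10⁶ m.
Kepler's third law: T = 2π√(r³/μ) = 2π√((2.352×10⁶)³ / 1.116×10¹³).
r³/μ = 1.166×10⁶ s², so T = 2π × 1.080×10³ = 6.785×10³ s.
Converting: 6.785×10³ s ÷ 3600 = 1.885 h.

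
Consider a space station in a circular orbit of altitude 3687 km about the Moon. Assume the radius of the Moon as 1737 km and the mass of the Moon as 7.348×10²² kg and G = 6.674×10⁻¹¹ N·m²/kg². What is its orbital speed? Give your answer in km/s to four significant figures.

v ≈ 0.9509 km/s

μ = GM = 6.674×10⁻¹¹ × 7.348×10²² = 4.904×10¹² m³/s².
r = 1737 + 3687 = 5424.0 km = 5.4240×10⁶ m.
For a circular orbit v = √(μ/r) = √(4.904×10¹² / 5.424×10⁶) = √(9.041×10⁵) = 950.9 m/s.
That is 0.9509 km/s.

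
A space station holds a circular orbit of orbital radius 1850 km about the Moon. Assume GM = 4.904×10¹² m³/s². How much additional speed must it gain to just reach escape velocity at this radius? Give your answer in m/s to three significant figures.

Δv ≈ 674 m/s

r = 1850 km = 1.850×10⁶ m.
Circular speed v_c = √(μ/r) = 1628 m/s.
Escape speed v_esc = √(2μ/r) = √2 × v_c = 2303 m/s.
Δv = v_esc − v_c = 674.4 m/s.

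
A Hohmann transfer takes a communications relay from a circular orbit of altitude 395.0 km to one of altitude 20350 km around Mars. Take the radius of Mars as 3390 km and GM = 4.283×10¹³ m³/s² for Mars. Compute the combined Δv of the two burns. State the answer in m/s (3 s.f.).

r₁ = 3390 + 395.0 = 3785.0 km = 3.7850×10⁶ m.
r₂ = 3390 + 20350 = 23740 km = 2.3740×10⁷ m.
Transfer ellipse a_t = (r₁ + r₂)/2 = 1.376×10⁷ m.
At r₁: circular v_c1 = √(μ/r₁) = 3364 m/s; transfer-periapsis v_p = √[μ(2/r₁ − 1/a_t)] = 4418 m/s.
Δv₁ = v_p − v_c1 = 1054 m/s.
At r₂: circular v_c2 = √(μ/r₂) = 1343 m/s; transfer-apoapsis v_a = √[μ(2/r₂ − 1/a_t)] = 704.4 m/s.
Δv₂ = v_c2 − v_a = 638.8 m/s.
Total Δv = Δv₁ + Δv₂ = 1693 m/s.

Δv_total ≈ 1690 m/s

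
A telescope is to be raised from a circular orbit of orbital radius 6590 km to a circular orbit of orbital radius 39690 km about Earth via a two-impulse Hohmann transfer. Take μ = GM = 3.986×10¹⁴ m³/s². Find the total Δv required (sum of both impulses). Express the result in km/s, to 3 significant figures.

Δv_total ≈ 3.89 km/s

r₁ = 6590 km = 6.590×10⁶ m.
r₂ = 39690 km = 3.969×10⁷ m.
Transfer ellipse a_t = (r₁ + r₂)/2 = 2.314×10⁷ m.
At r₁: circular v_c1 = √(μ/r₁) = 7777 m/s; transfer-perigee v_p = √[μ(2/r₁ − 1/a_t)] = 10190 m/s.
Δv₁ = v_p − v_c1 = 2408 m/s.
At r₂: circular v_c2 = √(μ/r₂) = 3169 m/s; transfer-apogee v_a = √[μ(2/r₂ − 1/a_t)] = 1691 m/s.
Δv₂ = v_c2 − v_a = 1478 m/s.
Total Δv = Δv₁ + Δv₂ = 3886 m/s = 3.886 km/s.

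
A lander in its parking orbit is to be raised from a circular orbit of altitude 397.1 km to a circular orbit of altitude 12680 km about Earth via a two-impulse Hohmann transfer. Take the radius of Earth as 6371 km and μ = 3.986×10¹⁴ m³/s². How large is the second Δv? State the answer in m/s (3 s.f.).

r₁ = 6371 + 397.1 = 6768.1 km = 6.7681×10⁶ m.
r₂ = 6371 + 12680 = 19051 km = 1.9051×10⁷ m.
Transfer ellipse a_t = (r₁ + r₂)/2 = 1.291×10⁷ m.
At r₁: circular v_c1 = √(μ/r₁) = 7674 m/s; transfer-perigee v_p = √[μ(2/r₁ − 1/a_t)] = 9323 m/s.
At r₂: circular v_c2 = √(μ/r₂) = 4574 m/s; transfer-apogee v_a = √[μ(2/r₂ − 1/a_t)] = 3312 m/s.
Δv₂ = v_c2 − v_a = 1262 m/s.

Δv ≈ 1260 m/s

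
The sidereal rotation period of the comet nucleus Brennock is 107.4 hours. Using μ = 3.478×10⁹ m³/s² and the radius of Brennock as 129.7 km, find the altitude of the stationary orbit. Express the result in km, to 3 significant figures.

T = 107.4 hours = 3.866×10⁵ s.
A synchronous orbit has period T, so by Kepler's third law a = (μT²/4π²)^(1/3).
μT²/4π² = 3.478×10⁹ × (3.866×10⁵)² / 39.48 = 1.317×10¹⁹ m³.
a = 2.362×10⁶ m = 2361.5 km.
Altitude h = a − R = 2361.5 − 129.7 = 2231.8 km.

h_sync ≈ 2230 km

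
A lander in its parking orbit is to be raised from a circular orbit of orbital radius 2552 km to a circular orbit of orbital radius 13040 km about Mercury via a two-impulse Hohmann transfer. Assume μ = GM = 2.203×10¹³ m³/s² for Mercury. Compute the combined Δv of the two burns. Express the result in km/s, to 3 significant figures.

r₁ = 2552 km = 2.552×10⁶ m.
r₂ = 13040 km = 1.304×10⁷ m.
Transfer ellipse a_t = (r₁ + r₂)/2 = 7.796×10⁶ m.
At r₁: circular v_c1 = √(μ/r₁) = 2938 m/s; transfer-periherm v_p = √[μ(2/r₁ − 1/a_t)] = 3800 m/s.
Δv₁ = v_p − v_c1 = 861.8 m/s.
At r₂: circular v_c2 = √(μ/r₂) = 1300 m/s; transfer-apoherm v_a = √[μ(2/r₂ − 1/a_t)] = 743.7 m/s.
Δv₂ = v_c2 − v_a = 556.1 m/s.
Total Δv = Δv₁ + Δv₂ = 1418 m/s = 1.418 km/s.

Δv_total ≈ 1.42 km/s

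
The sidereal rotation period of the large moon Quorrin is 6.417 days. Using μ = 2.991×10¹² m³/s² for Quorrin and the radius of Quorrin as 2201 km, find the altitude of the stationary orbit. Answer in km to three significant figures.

h_sync ≈ 26400 km

T = 6.417 days = 5.544×10⁵ s.
A synchronous orbit has period T, so by Kepler's third law a = (μT²/4π²)^(1/3).
μT²/4π² = 2.991×10¹² × (5.544×10⁵)² / 39.48 = 2.329×10²² m³.
a = 2.856×10⁷ m = 28557 km.
Altitude h = a − R = 28557 − 2201 = 26356 km.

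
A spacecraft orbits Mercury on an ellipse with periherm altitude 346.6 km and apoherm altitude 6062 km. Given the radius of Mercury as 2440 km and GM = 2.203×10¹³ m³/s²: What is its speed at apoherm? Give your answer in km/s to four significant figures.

v ≈ 1.131 km/s

r_p = 2440 + 346.6 = 2786.6 km = 2.7866×10⁶ m.
r_a = 2440 + 6062 = 8502.0 km = 8.5020×10⁶ m.
Semi-major axis a = (r_p + r_a)/2 = 5644.3 km = 5.644×10⁶ m.
Vis-viva: v² = μ(2/r − 1/a) = 2.203×10¹³ × (2.352×10⁻⁷ − 1.772×10⁻⁷) = 1.279×10⁶ m²/s².
v = 1131 m/s = 1.131 km/s.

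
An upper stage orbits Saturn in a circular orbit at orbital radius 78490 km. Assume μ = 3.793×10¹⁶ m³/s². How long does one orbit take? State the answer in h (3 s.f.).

r = 78490 km = 7.849×10⁷ m.
Kepler's third law: T = 2π√(r³/μ) = 2π√((7.849×10⁷)³ / 3.793×10¹⁶).
r³/μ = 1.275×10⁷ s², so T = 2π × 3.571×10³ = 2.243×10⁴ s.
Converting: 2.243×10⁴ s ÷ 3600 = 6.232 h.

T ≈ 6.23 h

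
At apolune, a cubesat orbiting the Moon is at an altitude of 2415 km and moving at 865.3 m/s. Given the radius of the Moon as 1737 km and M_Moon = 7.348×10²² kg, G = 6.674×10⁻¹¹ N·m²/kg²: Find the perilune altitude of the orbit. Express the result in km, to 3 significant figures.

perilune altitude ≈ 190 km

μ = GM = 6.674×10⁻¹¹ × 7.348×10²² = 4.904×10¹² m³/s².
r_a = 1737 + 2415 = 4152.0 km = 4.152×10⁶ m.
Specific energy ε = v²/2 − μ/r = -8.068×10⁵ J/kg, so a = −μ/(2ε) = 3.039×10⁶ m.
The apsides satisfy r_p + r_a = 2a, so the perilune radius is 2a − r_a = 1.927×10⁶ m = 1926.7 km.
Perilune altitude = 1926.7 − 1737 = 189.71 km.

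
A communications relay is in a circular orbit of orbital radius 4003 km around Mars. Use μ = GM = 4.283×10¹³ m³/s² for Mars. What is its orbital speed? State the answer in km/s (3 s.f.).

r = 4003 km = 4.003×10⁶ m.
For a circular orbit v = √(μ/r) = √(4.283×10¹³ / 4.003×10⁶) = √(1.070×10⁷) = 3271 m/s.
That is 3.271 km/s.

v ≈ 3.27 km/s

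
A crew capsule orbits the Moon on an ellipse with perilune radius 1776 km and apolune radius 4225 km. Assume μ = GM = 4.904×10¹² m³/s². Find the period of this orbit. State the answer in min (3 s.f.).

Semi-major axis a = (r_p + r_a)/2 = (1776.0 + 4225.0)/2 = 3000.5 km = 3.000×10⁶ m.
By Kepler's third law T = 2π√(a³/μ) = 2π × 2.347×10³ = 1.475×10⁴ s.
= 245.8 min.

T ≈ 246 min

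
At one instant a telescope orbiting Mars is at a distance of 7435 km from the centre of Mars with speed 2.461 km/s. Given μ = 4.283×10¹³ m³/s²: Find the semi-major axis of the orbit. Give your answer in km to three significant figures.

a ≈ 7840 km

r = 7.435×10⁶ m.
Specific orbital energy ε = v²/2 − μ/r = (2461)²/2 − 4.283×10¹³/7.435×10⁶ = -2.732×10⁶ J/kg.
Since ε = −μ/(2a), a = −μ/(2ε) = 7.838×10⁶ m = 7837.6 km.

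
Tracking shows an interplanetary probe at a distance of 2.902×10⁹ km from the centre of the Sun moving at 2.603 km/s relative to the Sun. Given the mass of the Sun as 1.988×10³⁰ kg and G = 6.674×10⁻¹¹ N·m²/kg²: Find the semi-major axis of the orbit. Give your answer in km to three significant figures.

a ≈ 1.57×10⁹ km

μ = GM = 6.674×10⁻¹¹ × 1.988×10³⁰ = 1.327×10²⁰ m³/s².
r = 2.902×10¹² m.
Vis-viva rearranged: 1/a = 2/r − v²/μ = 6.892×10⁻¹³ − 5.107×10⁻¹⁴ = 6.381×10⁻¹³ m⁻¹.
a = 1.567×10¹² m = 1.5671×10⁹ km.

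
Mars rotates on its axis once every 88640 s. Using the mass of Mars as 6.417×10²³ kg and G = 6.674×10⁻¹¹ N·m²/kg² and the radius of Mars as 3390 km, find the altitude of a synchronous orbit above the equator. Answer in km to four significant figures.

h_sync ≈ 17040 km

μ = GM = 6.674×10⁻¹¹ × 6.417×10²³ = 4.283×10¹³ m³/s².
A synchronous orbit has period T, so by Kepler's third law a = (μT²/4π²)^(1/3).
μT²/4π² = 4.283×10¹³ × (8.864×10⁴)² / 39.48 = 8.524×10²¹ m³.
a = 2.043×10⁷ m = 20427 km.
Altitude h = a − R = 20427 − 3390 = 17037 km.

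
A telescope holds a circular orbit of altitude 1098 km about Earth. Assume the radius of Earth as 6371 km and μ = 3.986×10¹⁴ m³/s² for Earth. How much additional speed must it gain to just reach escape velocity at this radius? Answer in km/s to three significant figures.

r = 6371 + 1098 = 7469.0 km = 7.4690×10⁶ m.
Circular speed v_c = √(μ/r) = 7305 m/s.
Escape speed v_esc = √(2μ/r) = √2 × v_c = 10330 m/s.
Δv = v_esc − v_c = 3026 m/s = 3.026 km/s.

Δv ≈ 3.03 km/s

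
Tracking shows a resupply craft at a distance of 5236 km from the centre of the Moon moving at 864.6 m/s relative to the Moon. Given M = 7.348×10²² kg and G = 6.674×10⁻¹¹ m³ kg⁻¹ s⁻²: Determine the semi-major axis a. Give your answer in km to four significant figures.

μ = GM = 6.674×10⁻¹¹ × 7.348×10²² = 4.904×10¹² m³/s².
r = 5.236×10⁶ m.
Specific orbital energy ε = v²/2 − μ/r = (864.6)²/2 − 4.904×10¹²/5.236×10⁶ = -5.628×10⁵ J/kg.
Since ε = −μ/(2a), a = −μ/(2ε) = 4.357×10⁶ m = 4356.6 km.

a ≈ 4357 km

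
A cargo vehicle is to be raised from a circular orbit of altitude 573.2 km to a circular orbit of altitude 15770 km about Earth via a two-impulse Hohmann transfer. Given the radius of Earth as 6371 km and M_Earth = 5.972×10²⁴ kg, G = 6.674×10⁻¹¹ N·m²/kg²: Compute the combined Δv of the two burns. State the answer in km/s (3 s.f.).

Δv_total ≈ 3.08 km/s

μ = GM = 6.674×10⁻¹¹ × 5.972×10²⁴ = 3.986×10¹⁴ m³/s².
r₁ = 6371 + 573.2 = 6944.2 km = 6.9442×10⁶ m.
r₂ = 6371 + 15770 = 22141 km = 2.2141×10⁷ m.
Transfer ellipse a_t = (r₁ + r₂)/2 = 1.454×10⁷ m.
At r₁: circular v_c1 = √(μ/r₁) = 7576 m/s; transfer-perigee v_p = √[μ(2/r₁ − 1/a_t)] = 9348 m/s.
Δv₁ = v_p − v_c1 = 1772 m/s.
At r₂: circular v_c2 = √(μ/r₂) = 4243 m/s; transfer-apogee v_a = √[μ(2/r₂ − 1/a_t)] = 2932 m/s.
Δv₂ = v_c2 − v_a = 1311 m/s.
Total Δv = Δv₁ + Δv₂ = 3083 m/s = 3.083 km/s.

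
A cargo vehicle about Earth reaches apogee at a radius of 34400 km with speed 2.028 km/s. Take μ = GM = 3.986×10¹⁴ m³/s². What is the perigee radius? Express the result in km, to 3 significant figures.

perigee radius ≈ 7420 km

r_a = 3.440×10⁷ m.
Specific energy ε = v²/2 − μ/r = -9.531×10⁶ J/kg, so a = −μ/(2ε) = 2.091×10⁷ m.
The apsides satisfy r_p + r_a = 2a, so the perigee radius is 2a − r_a = 7.422×10⁶ m = 7422.2 km.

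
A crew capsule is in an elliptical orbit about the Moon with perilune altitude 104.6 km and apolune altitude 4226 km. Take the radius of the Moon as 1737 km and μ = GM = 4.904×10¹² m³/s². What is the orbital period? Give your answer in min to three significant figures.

r_p = 1737 + 104.6 = 1841.6 km = 1.8416×10⁶ m.
r_a = 1737 + 4226 = 5963.0 km = 5.9630×10⁶ m.
Semi-major axis a = (r_p + r_a)/2 = (1841.6 + 5963.0)/2 = 3902.3 km = 3.902×10⁶ m.
By Kepler's third law T = 2π√(a³/μ) = 2π × 3.481×10³ = 2.187×10⁴ s.
= 364.5 min.

T ≈ 365 min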